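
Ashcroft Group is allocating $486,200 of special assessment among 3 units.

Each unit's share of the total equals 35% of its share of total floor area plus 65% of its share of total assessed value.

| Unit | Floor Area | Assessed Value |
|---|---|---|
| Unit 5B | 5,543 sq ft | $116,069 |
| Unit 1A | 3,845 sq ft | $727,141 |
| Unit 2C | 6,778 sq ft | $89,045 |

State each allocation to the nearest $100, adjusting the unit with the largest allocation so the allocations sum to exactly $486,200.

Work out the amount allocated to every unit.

Unit 5B: $97,700; Unit 1A: $287,000; Unit 2C: $101,500

Totals — floor area 16,166, assessed value 932,255.
Blended shares (35% floor area + 65% assessed value): Unit 5B 0.2009; Unit 1A 0.5902; Unit 2C 0.2088.
Raw shares: Unit 5B 97,694.75; Unit 1A 286,971.39; Unit 2C 101,533.86.
After rounding ($100): Unit 5B $97,700; Unit 1A $287,000; Unit 2C $101,500. Sum = $486,200.
No rounding difference to absorb.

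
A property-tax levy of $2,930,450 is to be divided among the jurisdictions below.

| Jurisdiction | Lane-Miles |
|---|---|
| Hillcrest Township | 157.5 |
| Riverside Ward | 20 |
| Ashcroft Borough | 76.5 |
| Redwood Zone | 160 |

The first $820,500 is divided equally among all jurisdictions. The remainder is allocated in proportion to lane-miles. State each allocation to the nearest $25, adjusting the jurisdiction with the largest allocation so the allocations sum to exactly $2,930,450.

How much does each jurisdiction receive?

Hillcrest Township: $1,007,825 | Riverside Ward: $307,050 | Ashcroft Borough: $595,000 | Redwood Zone: $1,020,575

First tranche $820,500 split equally: $205,125 each.
Remainder $2,109,950 by lane-miles (total 414): Hillcrest Township 802,698.37 → $802,700; Riverside Ward 101,929.95 → $101,925; Ashcroft Borough 389,882.07 → $389,875; Redwood Zone 815,439.61 → $815,450.
Totals: Hillcrest Township $205,125 + $802,700 = $1,007,825; Riverside Ward $205,125 + $101,925 = $307,050; Ashcroft Borough $205,125 + $389,875 = $595,000; Redwood Zone $205,125 + $815,450 = $1,020,575.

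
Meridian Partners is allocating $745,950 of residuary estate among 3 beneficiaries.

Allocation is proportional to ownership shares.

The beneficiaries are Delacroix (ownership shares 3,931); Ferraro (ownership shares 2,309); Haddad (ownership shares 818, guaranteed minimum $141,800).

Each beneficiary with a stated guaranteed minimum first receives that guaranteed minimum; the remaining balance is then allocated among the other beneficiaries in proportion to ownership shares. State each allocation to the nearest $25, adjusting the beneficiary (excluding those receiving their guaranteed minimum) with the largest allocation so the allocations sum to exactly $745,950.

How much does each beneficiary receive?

Minimums first: Haddad $141,800. Balance $604,150.
Balance split over remaining ownership shares 6,240: Delacroix 380,595.14 → $380,600; Ferraro 223,554.86 → $223,550.

Delacroix: $380,600 · Ferraro: $223,550 · Haddad: $141,800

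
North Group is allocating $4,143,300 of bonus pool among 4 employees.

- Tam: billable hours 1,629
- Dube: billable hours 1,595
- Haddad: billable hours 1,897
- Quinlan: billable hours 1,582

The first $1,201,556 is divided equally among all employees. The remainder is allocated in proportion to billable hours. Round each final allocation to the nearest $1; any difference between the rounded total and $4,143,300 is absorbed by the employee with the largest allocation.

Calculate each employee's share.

Tam: $1,015,308; Dube: $1,000,386; Haddad: $1,132,925; Quinlan: $994,681

$1,201,556 shared equally gives $300,389 per employee.
Remainder $2,941,744 by billable hours (total 6,703): Tam 714,918.84 → $714,919; Dube 699,997.27 → $699,997; Haddad 832,535.93 → $832,536; Quinlan 694,291.96 → $694,292.
Totals: Tam $300,389 + $714,919 = $1,015,308; Dube $300,389 + $699,997 = $1,000,386; Haddad $300,389 + $832,536 = $1,132,925; Quinlan $300,389 + $694,292 = $994,681.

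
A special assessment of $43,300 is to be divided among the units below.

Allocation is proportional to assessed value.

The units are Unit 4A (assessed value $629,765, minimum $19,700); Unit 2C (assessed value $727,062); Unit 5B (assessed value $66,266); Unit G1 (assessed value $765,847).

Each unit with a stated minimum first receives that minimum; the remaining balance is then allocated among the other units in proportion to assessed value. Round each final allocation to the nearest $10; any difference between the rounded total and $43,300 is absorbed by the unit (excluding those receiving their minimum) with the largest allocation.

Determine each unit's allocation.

Fund the minimums — Unit 4A $19,700. Residual $23,600.
Residual split over remaining assessed value 1,559,175: Unit 2C 11,004.96 → $11,000; Unit 5B 1,003.02 → $1,000; Unit G1 11,592.02 → $11,590.
Rounding difference +$10 applied to Unit G1 → $11,600.

Unit 4A: $19,700; Unit 2C: $11,000; Unit 5B: $1,000; Unit G1: $11,600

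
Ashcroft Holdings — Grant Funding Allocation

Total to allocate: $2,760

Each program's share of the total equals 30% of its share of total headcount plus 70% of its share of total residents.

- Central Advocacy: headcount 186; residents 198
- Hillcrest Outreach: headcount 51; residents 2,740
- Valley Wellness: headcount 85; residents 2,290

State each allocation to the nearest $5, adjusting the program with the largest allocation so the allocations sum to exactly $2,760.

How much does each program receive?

Totals — headcount 322, residents 5,228.
Combined weights (30% headcount + 70% residents): Central Advocacy 0.1998; Hillcrest Outreach 0.4144; Valley Wellness 0.3858.
Proportional shares: Central Advocacy 551.46; Hillcrest Outreach 1,143.71; Valley Wellness 1,064.84.
At nearest $5: Central Advocacy $550; Hillcrest Outreach $1,145; Valley Wellness $1,065. Sum = $2,760.
No rounding difference to absorb.

Central Advocacy: $550; Hillcrest Outreach: $1,145; Valley Wellness: $1,065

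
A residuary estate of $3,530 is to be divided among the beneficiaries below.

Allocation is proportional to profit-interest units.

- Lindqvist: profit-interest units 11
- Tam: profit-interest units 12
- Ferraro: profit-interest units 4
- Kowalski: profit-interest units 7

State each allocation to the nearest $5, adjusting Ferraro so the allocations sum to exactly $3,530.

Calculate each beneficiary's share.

Lindqvist: $1,140 | Tam: $1,245 | Ferraro: $420 | Kowalski: $725

Combined profit-interest units = 34.
Raw shares: Lindqvist 11/34 × $3,530 = 1,142.06; Tam 12/34 × $3,530 = 1,245.88; Ferraro 4/34 × $3,530 = 415.29; Kowalski 7/34 × $3,530 = 726.76.
At nearest $5: Lindqvist $1,140; Tam $1,245; Ferraro $415; Kowalski $725. Sum = $3,525.
Difference $3,530 − $3,525 = +$5 applied to Ferraro: Ferraro becomes $420.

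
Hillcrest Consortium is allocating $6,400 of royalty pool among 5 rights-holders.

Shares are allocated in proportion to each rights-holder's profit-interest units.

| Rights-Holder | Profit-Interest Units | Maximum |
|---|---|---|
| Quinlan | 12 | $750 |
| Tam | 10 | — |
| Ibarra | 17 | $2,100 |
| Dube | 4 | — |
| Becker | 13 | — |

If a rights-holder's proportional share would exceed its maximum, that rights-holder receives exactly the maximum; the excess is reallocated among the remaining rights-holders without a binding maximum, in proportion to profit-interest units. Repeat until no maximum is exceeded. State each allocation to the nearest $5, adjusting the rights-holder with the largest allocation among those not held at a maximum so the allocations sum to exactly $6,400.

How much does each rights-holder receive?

Quinlan: $750 · Tam: $1,315 · Ibarra: $2,100 · Dube: $525 · Becker: $1,710

Total profit-interest units = 56.
Unconstrained shares: Quinlan 1,371.43; Tam 1,142.86; Ibarra 1,942.86; Dube 457.14; Becker 1,485.71.
Capped: Quinlan ($750); balance $5,650 reallocated over remaining profit-interest units 44.
Capped: Ibarra ($2,100); balance $3,550 reallocated over remaining profit-interest units 27.
Shares after redistribution: Tam 1,314.81 → $1,315; Dube 525.93 → $525; Becker 1,709.26 → $1,710.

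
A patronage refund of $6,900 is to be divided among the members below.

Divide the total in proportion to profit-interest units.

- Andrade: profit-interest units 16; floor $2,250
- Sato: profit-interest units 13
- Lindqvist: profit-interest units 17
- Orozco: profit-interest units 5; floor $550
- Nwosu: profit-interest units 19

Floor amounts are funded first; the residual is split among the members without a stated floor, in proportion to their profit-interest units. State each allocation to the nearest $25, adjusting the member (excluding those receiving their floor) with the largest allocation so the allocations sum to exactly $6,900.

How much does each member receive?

Guaranteed amounts: Andrade $2,250; Orozco $550. Residual $4,100.
Residual split over remaining profit-interest units 49: Sato 1,087.76 → $1,100; Lindqvist 1,422.45 → $1,425; Nwosu 1,589.80 → $1,600.
Rounding difference −$25 applied to Nwosu → $1,575.

Andrade: $2,250; Sato: $1,100; Lindqvist: $1,425; Orozco: $550; Nwosu: $1,575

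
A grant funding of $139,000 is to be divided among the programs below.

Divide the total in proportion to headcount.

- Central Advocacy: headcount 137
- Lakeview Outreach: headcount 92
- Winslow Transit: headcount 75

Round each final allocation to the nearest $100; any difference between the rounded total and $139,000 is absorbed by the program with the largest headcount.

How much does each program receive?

Sum of headcount: 137 + 92 + 75 = 304.
Raw shares: Central Advocacy 62,641.45; Lakeview Outreach 42,065.79; Winslow Transit 34,292.76.
After rounding ($100): Central Advocacy $62,600; Lakeview Outreach $42,100; Winslow Transit $34,300. Sum = $139,000.
No rounding difference to absorb.

Central Advocacy: $62,600 · Lakeview Outreach: $42,100 · Winslow Transit: $34,300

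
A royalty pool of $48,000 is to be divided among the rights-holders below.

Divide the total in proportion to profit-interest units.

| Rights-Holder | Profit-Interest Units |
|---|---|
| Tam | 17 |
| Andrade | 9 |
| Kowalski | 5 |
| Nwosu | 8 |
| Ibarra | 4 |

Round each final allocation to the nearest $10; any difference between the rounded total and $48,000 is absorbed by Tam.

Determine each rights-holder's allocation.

Tam: $18,970; Andrade: $10,050; Kowalski: $5,580; Nwosu: $8,930; Ibarra: $4,470

Sum of profit-interest units: 43.
Proportional shares: Tam 17/43 × $48,000 = 18,976.74; Andrade 9/43 × $48,000 = 10,046.51; Kowalski 5/43 × $48,000 = 5,581.40; Nwosu 8/43 × $48,000 = 8,930.23; Ibarra 4/43 × $48,000 = 4,465.12.
At nearest $10: Tam $18,980; Andrade $10,050; Kowalski $5,580; Nwosu $8,930; Ibarra $4,470. Sum = $48,010.
Difference $48,000 − $48,010 = −$10 applied to Tam: Tam becomes $18,970.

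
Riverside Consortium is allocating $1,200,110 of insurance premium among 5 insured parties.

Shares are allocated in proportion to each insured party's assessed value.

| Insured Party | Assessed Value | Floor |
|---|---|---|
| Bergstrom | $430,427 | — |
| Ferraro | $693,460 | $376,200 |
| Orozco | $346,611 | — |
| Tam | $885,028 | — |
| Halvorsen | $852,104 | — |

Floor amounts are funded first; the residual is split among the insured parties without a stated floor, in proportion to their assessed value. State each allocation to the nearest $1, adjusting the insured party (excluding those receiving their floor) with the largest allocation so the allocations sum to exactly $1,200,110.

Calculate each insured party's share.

Bergstrom: $141,054 · Ferraro: $376,200 · Orozco: $113,587 · Tam: $290,029 · Halvorsen: $279,240

Guaranteed amounts: Ferraro $376,200. Residual $823,910.
Residual split over remaining assessed value 2,514,170: Bergstrom 141,053.75 → $141,054; Orozco 113,586.70 → $113,587; Tam 290,029.48 → $290,029; Halvorsen 279,240.07 → $279,240.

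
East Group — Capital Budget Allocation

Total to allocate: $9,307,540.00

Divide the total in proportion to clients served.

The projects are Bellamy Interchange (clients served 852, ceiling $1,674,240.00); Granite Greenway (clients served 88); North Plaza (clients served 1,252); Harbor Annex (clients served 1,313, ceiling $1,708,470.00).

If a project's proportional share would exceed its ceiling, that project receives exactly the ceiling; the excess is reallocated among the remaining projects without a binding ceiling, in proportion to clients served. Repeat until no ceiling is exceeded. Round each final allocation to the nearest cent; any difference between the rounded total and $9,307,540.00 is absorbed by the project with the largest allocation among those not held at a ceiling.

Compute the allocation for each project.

Bellamy Interchange: $1,674,240.00; Granite Greenway: $389,093.31; North Plaza: $5,535,736.69; Harbor Annex: $1,708,470.00

Total clients served = 3,505.
Unconstrained shares: Bellamy Interchange 2,262,489.0385; Granite Greenway 233,684.3138; North Plaza 3,324,690.46505; Harbor Annex 3,486,676.1826.
Capped: Bellamy Interchange ($1,674,240.00), Harbor Annex ($1,708,470.00); balance $5,924,830.00 reallocated over remaining clients served 1,340.
Redistributed shares: Granite Greenway 389,093.3134 → $389,093.31; North Plaza 5,535,736.6866 → $5,535,736.69.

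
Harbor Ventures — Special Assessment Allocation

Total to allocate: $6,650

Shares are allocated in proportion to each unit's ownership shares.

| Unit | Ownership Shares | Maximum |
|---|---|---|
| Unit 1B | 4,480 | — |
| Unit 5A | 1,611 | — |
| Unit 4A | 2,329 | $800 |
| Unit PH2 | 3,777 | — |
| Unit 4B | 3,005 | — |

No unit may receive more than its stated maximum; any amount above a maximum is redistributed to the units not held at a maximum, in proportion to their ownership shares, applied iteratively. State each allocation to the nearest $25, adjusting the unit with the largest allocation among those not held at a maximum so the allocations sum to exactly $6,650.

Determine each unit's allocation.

Unit 1B: $2,025 | Unit 5A: $725 | Unit 4A: $800 | Unit PH2: $1,725 | Unit 4B: $1,375

Combined ownership shares = 15,202.
Unconstrained shares: Unit 1B 1,959.74; Unit 5A 704.72; Unit 4A 1,018.80; Unit PH2 1,652.22; Unit 4B 1,314.51.
Capped: Unit 4A ($800); remaining pool $5,850 reallocated over remaining ownership shares 12,873.
Redistributed shares: Unit 1B 2,035.89 → $2,025; Unit 5A 732.10 → $725; Unit PH2 1,716.42 → $1,725; Unit 4B 1,365.59 → $1,375.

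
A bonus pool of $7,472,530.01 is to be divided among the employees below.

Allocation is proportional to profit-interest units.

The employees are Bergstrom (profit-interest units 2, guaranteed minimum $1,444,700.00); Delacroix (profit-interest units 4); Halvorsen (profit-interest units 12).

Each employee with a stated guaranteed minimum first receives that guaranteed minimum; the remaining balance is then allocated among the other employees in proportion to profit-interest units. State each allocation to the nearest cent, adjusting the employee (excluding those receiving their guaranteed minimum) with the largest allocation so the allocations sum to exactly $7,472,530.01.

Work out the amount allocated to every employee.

Minimums first: Bergstrom $1,444,700.00. Balance $6,027,830.01.
Balance split over remaining profit-interest units 16: Delacroix 1,506,957.5025 → $1,506,957.50; Halvorsen 4,520,872.5075 → $4,520,872.51.

Bergstrom: $1,444,700.00 | Delacroix: $1,506,957.50 | Halvorsen: $4,520,872.51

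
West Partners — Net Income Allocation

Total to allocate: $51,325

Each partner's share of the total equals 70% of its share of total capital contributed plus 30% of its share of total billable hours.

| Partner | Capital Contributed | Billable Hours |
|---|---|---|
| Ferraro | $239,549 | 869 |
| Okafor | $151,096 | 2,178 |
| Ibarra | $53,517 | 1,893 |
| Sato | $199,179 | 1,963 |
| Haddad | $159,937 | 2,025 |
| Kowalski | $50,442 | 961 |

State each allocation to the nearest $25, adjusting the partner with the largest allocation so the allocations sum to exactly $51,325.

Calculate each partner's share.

Ferraro: $11,425 | Okafor: $9,750 | Ibarra: $5,200 | Sato: $11,450 | Haddad: $9,875 | Kowalski: $3,625

Totals — capital contributed 853,720, billable hours 9,889.
Composite weights (70% capital contributed + 30% billable hours): Ferraro 0.2228; Okafor 0.1900; Ibarra 0.1013; Sato 0.2229; Haddad 0.1926; Kowalski 0.0705.
Pro-rata amounts: Ferraro 11,434.11; Okafor 9,749.86; Ibarra 5,199.64; Sato 11,438.60; Haddad 9,883.70; Kowalski 3,619.08.
After rounding ($25): Ferraro $11,425; Okafor $9,750; Ibarra $5,200; Sato $11,450; Haddad $9,875; Kowalski $3,625. Sum = $51,325.
Rounded total matches; no reconciliation needed.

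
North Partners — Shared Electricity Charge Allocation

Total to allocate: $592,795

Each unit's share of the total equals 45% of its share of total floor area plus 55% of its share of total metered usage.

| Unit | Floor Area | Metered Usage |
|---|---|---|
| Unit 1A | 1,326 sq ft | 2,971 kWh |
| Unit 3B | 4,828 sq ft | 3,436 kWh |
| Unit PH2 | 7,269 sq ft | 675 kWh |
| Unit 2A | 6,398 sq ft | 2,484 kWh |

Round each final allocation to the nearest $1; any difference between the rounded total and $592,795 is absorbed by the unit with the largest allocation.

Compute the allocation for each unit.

Unit 1A: $119,106 | Unit 3B: $182,086 | Unit PH2: $120,835 | Unit 2A: $170,768

Floor area total 19,821; metered usage total 9,566.
Combined weights (45% floor area + 55% metered usage): Unit 1A 0.2009; Unit 3B 0.3072; Unit PH2 0.2038; Unit 2A 0.2881.
Proportional shares: Unit 1A 119,106.13; Unit 3B 182,085.79; Unit PH2 120,834.64; Unit 2A 170,768.44.
Rounded to nearest $1: Unit 1A $119,106; Unit 3B $182,086; Unit PH2 $120,835; Unit 2A $170,768. Sum = $592,795.
Sum already equals the total — no adjustment.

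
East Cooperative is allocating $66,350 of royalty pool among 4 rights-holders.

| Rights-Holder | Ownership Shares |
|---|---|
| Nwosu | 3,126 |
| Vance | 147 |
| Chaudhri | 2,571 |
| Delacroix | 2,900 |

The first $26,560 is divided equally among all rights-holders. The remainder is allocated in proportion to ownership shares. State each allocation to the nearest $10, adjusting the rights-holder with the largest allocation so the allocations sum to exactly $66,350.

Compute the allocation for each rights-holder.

Equal tier: $26,560 ÷ 4 = $6,640 apiece.
Remainder $39,790 by ownership shares (total 8,744): Nwosu 14,225.02 → $14,230; Vance 668.93 → $670; Chaudhri 11,699.46 → $11,700; Delacroix 13,196.59 → $13,200.
Rounding difference −$10 on remainder applied to Nwosu.
Totals: Nwosu $6,640 + $14,220 = $20,860; Vance $6,640 + $670 = $7,310; Chaudhri $6,640 + $11,700 = $18,340; Delacroix $6,640 + $13,200 = $19,840.

Nwosu: $20,860 · Vance: $7,310 · Chaudhri: $18,340 · Delacroix: $19,840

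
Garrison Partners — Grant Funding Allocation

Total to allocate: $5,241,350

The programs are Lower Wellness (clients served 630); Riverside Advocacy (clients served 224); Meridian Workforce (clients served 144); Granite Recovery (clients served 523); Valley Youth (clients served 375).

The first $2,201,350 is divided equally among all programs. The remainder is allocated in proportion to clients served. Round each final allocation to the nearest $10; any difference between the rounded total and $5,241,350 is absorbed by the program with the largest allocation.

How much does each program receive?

Lower Wellness: $1,450,380; Riverside Advocacy: $799,430; Meridian Workforce: $671,160; Granite Recovery: $1,278,840; Valley Youth: $1,041,540

Equal tier: $2,201,350 ÷ 5 = $440,270 apiece.
Remainder $3,040,000 by clients served (total 1,896): Lower Wellness 1,010,126.58 → $1,010,130; Riverside Advocacy 359,156.12 → $359,160; Meridian Workforce 230,886.08 → $230,890; Granite Recovery 838,565.40 → $838,570; Valley Youth 601,265.82 → $601,270.
Rounding difference −$20 on remainder applied to Lower Wellness.
Totals: Lower Wellness $440,270 + $1,010,110 = $1,450,380; Riverside Advocacy $440,270 + $359,160 = $799,430; Meridian Workforce $440,270 + $230,890 = $671,160; Granite Recovery $440,270 + $838,570 = $1,278,840; Valley Youth $440,270 + $601,270 = $1,041,540.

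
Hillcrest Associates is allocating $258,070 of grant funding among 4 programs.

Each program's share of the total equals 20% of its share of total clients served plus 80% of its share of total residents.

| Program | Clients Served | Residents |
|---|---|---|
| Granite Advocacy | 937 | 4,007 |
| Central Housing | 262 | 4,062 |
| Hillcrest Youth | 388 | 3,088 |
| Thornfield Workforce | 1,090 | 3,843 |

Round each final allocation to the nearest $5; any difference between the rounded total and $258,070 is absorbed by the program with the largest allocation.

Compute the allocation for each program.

Totals — clients served 2,677, residents 15,000.
Composite weights (20% clients served + 80% residents): Granite Advocacy 0.2837; Central Housing 0.2362; Hillcrest Youth 0.1937; Thornfield Workforce 0.2864.
Pro-rata amounts: Granite Advocacy 73,217.14; Central Housing 60,959.79; Hillcrest Youth 49,983.26; Thornfield Workforce 73,909.81.
After rounding ($5): Granite Advocacy $73,215; Central Housing $60,960; Hillcrest Youth $49,985; Thornfield Workforce $73,910. Sum = $258,070.
Sum already equals the total — no adjustment.

Granite Advocacy: $73,215 · Central Housing: $60,960 · Hillcrest Youth: $49,985 · Thornfield Workforce: $73,910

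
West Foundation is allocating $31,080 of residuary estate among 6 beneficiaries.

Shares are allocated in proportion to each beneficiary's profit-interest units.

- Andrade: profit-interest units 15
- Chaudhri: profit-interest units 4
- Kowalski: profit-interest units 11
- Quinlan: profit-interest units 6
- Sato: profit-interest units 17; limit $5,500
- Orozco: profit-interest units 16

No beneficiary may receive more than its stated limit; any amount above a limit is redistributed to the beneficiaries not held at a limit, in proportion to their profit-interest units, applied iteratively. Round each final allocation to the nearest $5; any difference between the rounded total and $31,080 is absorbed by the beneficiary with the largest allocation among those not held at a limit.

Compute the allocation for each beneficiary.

Andrade: $7,380 | Chaudhri: $1,970 | Kowalski: $5,410 | Quinlan: $2,950 | Sato: $5,500 | Orozco: $7,870

Combined profit-interest units = 69.
Pro-rata shares before constraints: Andrade 6,756.52; Chaudhri 1,801.74; Kowalski 4,954.78; Quinlan 2,702.61; Sato 7,657.39; Orozco 7,206.96.
Capped: Sato ($5,500); balance $25,580 reallocated over remaining profit-interest units 52.
Remaining shares: Andrade 7,378.85 → $7,380; Chaudhri 1,967.69 → $1,970; Kowalski 5,411.15 → $5,410; Quinlan 2,951.54 → $2,950; Orozco 7,870.77 → $7,870.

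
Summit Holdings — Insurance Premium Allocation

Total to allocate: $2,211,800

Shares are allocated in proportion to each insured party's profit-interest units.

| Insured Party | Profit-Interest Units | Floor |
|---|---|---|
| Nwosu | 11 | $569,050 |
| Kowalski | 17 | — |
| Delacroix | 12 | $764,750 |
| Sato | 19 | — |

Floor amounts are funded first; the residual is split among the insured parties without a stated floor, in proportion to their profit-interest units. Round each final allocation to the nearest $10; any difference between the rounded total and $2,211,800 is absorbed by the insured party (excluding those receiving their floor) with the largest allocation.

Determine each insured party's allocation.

Nwosu: $569,050; Kowalski: $414,610; Delacroix: $764,750; Sato: $463,390

Fund the minimums — Nwosu $569,050; Delacroix $764,750. Remaining pool $878,000.
Remaining pool split over remaining profit-interest units 36: Kowalski 414,611.11 → $414,610; Sato 463,388.89 → $463,390.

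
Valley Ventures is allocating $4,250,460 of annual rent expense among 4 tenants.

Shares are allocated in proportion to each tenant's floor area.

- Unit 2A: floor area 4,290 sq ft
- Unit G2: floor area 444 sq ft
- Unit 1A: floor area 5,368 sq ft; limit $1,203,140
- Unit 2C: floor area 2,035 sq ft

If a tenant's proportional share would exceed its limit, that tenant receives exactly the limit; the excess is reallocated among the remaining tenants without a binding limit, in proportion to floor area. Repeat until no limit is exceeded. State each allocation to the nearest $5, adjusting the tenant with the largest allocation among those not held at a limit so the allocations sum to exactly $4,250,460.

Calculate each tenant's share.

Floor area total: 12,137.
Pro-rata shares before constraints: Unit 2A 1,502,387.20; Unit G2 155,491.82; Unit 1A 1,879,910.13; Unit 2C 712,670.85.
Held at cap: Unit 1A ($1,203,140); balance $3,047,320 reallocated over remaining floor area 6,769.
Redistributed shares: Unit 2A 1,931,304.89 → $1,931,305; Unit G2 199,883.30 → $199,885; Unit 2C 916,131.81 → $916,130.

Unit 2A: $1,931,305; Unit G2: $199,885; Unit 1A: $1,203,140; Unit 2C: $916,130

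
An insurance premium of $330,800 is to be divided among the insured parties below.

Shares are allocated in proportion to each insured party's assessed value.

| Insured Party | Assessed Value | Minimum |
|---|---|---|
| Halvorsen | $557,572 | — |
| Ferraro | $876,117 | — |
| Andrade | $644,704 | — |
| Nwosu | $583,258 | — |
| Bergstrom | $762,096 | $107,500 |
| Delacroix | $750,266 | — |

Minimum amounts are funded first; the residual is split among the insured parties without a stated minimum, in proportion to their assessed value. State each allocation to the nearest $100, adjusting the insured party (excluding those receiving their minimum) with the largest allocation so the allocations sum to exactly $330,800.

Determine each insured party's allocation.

Fund the minimums — Bergstrom $107,500. Balance $223,300.
Balance split over remaining assessed value 3,411,917: Halvorsen 36,491.46 → $36,500; Ferraro 57,339.30 → $57,300; Andrade 42,193.99 → $42,200; Nwosu 38,172.53 → $38,200; Delacroix 49,102.72 → $49,100.

Halvorsen: $36,500 | Ferraro: $57,300 | Andrade: $42,200 | Nwosu: $38,200 | Bergstrom: $107,500 | Delacroix: $49,100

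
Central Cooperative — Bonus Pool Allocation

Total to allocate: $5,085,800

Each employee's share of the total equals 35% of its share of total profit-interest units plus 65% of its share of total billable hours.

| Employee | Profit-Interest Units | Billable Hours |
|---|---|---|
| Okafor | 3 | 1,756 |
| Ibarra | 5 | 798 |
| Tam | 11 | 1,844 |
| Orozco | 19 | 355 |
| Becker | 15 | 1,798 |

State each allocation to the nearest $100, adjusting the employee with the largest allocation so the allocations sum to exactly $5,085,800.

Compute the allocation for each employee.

Totals — profit-interest units 53, billable hours 6,551.
Composite weights (35% profit-interest units + 65% billable hours): Okafor 0.1940; Ibarra 0.1122; Tam 0.2556; Orozco 0.1607; Becker 0.2775.
Raw shares: Okafor 986,870.31; Ibarra 570,614.65; Tam 1,299,960.70; Orozco 817,264.30; Becker 1,411,090.04.
Rounded to nearest $100: Okafor $986,900; Ibarra $570,600; Tam $1,300,000; Orozco $817,300; Becker $1,411,100. Sum = $5,085,900.
Difference $5,085,800 − $5,085,900 = −$100 applied to largest allocation (Becker): Becker becomes $1,411,000.

Okafor: $986,900 | Ibarra: $570,600 | Tam: $1,300,000 | Orozco: $817,300 | Becker: $1,411,000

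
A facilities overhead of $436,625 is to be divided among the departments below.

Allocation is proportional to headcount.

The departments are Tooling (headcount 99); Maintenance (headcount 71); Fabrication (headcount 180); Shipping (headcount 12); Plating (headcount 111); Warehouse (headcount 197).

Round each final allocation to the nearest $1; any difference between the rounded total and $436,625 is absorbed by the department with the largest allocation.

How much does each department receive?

Sum of headcount: 670.
Proportional shares: Tooling 99/670 × $436,625 = 64,516.23; Maintenance 71/670 × $436,625 = 46,269.22; Fabrication 180/670 × $436,625 = 117,302.24; Shipping 12/670 × $436,625 = 7,820.15; Plating 111/670 × $436,625 = 72,336.38; Warehouse 197/670 × $436,625 = 128,380.78.
Rounded to nearest $1: Tooling $64,516; Maintenance $46,269; Fabrication $117,302; Shipping $7,820; Plating $72,336; Warehouse $128,381. Sum = $436,624.
Difference $436,625 − $436,624 = +$1 applied to largest allocation (Warehouse): Warehouse becomes $128,382.

Tooling: $64,516 | Maintenance: $46,269 | Fabrication: $117,302 | Shipping: $7,820 | Plating: $72,336 | Warehouse: $128,382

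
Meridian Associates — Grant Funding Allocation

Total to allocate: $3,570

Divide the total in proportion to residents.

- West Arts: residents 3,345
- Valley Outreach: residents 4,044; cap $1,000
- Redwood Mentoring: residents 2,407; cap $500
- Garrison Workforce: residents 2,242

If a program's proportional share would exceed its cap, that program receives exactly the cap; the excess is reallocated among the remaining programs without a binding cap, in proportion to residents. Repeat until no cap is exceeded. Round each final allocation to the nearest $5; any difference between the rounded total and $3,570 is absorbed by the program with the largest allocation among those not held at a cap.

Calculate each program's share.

Total residents = 12,038.
Proportional shares (ignoring caps): West Arts 992.00; Valley Outreach 1,199.29; Redwood Mentoring 713.82; Garrison Workforce 664.89.
Capped: Valley Outreach ($1,000), Redwood Mentoring ($500); residual $2,070 reallocated over remaining residents 5,587.
Redistributed shares: West Arts 1,239.33 → $1,240; Garrison Workforce 830.67 → $830.

West Arts: $1,240 · Valley Outreach: $1,000 · Redwood Mentoring: $500 · Garrison Workforce: $830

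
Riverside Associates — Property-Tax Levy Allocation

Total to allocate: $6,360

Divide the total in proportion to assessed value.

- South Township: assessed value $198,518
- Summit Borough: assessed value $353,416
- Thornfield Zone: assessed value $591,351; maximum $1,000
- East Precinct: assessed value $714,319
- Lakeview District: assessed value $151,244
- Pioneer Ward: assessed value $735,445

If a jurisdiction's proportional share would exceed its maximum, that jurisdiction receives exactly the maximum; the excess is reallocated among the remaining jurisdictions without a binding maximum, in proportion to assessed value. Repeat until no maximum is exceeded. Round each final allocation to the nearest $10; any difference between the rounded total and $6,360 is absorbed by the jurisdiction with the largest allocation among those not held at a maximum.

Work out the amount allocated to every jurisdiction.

Total assessed value = 2,744,293.
Proportional shares (ignoring caps): South Township 460.07; Summit Borough 819.05; Thornfield Zone 1,370.48; East Precinct 1,655.46; Lakeview District 350.51; Pioneer Ward 1,704.42.
Held at cap: Thornfield Zone ($1,000); remaining pool $5,360 reallocated over remaining assessed value 2,152,942.
Redistributed shares: South Township 494.23 → $490; Summit Borough 879.87 → $880; East Precinct 1,778.38 → $1,780; Lakeview District 376.54 → $380; Pioneer Ward 1,830.98 → $1,830.

South Township: $490 · Summit Borough: $880 · Thornfield Zone: $1,000 · East Precinct: $1,780 · Lakeview District: $380 · Pioneer Ward: $1,830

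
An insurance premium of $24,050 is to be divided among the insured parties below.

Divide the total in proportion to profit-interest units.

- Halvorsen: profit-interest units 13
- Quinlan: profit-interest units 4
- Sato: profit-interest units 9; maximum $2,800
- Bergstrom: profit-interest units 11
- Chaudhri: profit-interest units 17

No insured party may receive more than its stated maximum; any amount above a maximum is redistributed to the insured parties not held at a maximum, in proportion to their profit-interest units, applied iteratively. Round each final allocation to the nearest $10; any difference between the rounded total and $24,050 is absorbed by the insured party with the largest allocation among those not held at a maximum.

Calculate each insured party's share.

Profit-interest units total: 54.
Pro-rata shares before constraints: Halvorsen 5,789.81; Quinlan 1,781.48; Sato 4,008.33; Bergstrom 4,899.07; Chaudhri 7,571.30.
Capped: Sato ($2,800); remaining pool $21,250 reallocated over remaining profit-interest units 45.
Shares after redistribution: Halvorsen 6,138.89 → $6,140; Quinlan 1,888.89 → $1,890; Bergstrom 5,194.44 → $5,190; Chaudhri 8,027.78 → $8,030.

Halvorsen: $6,140 · Quinlan: $1,890 · Sato: $2,800 · Bergstrom: $5,190 · Chaudhri: $8,030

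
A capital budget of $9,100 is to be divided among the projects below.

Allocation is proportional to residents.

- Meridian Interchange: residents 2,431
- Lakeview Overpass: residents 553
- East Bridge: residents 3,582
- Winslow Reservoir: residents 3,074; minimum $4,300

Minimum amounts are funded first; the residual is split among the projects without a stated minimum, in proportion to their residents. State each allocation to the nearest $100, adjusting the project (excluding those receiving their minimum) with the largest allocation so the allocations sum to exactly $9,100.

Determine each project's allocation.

Meridian Interchange: $1,800; Lakeview Overpass: $400; East Bridge: $2,600; Winslow Reservoir: $4,300

Minimums first: Winslow Reservoir $4,300. Residual $4,800.
Residual split over remaining residents 6,566: Meridian Interchange 1,777.16 → $1,800; Lakeview Overpass 404.26 → $400; East Bridge 2,618.58 → $2,600.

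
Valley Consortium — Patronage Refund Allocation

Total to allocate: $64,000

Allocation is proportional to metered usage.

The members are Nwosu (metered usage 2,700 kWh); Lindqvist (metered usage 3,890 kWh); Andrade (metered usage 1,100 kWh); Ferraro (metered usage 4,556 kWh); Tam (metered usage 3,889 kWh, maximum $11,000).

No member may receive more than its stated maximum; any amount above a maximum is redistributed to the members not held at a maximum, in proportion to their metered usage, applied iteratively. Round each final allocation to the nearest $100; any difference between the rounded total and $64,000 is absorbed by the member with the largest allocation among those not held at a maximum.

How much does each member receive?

Metered usage total: 16,135.
Unconstrained shares: Nwosu 10,709.64; Lindqvist 15,429.81; Andrade 4,363.19; Ferraro 18,071.52; Tam 15,425.84.
Held at cap: Tam ($11,000); balance $53,000 reallocated over remaining metered usage 12,246.
Shares after redistribution: Nwosu 11,685.45 → $11,700; Lindqvist 16,835.70 → $16,800; Andrade 4,760.74 → $4,800; Ferraro 19,718.11 → $19,700.

Nwosu: $11,700; Lindqvist: $16,800; Andrade: $4,800; Ferraro: $19,700; Tam: $11,000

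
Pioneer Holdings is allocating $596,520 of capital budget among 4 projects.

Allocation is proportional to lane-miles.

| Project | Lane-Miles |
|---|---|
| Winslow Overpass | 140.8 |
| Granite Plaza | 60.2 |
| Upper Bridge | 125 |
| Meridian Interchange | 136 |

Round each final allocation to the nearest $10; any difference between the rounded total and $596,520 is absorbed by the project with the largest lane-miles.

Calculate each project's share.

Sum of lane-miles: 140.8 + 60.2 + 125 + 136 = 462.
Proportional shares: Winslow Overpass 181,796.57; Granite Plaza 77,728.36; Upper Bridge 161,396.10; Meridian Interchange 175,598.96.
Rounded to nearest $10: Winslow Overpass $181,800; Granite Plaza $77,730; Upper Bridge $161,400; Meridian Interchange $175,600. Sum = $596,530.
Difference $596,520 − $596,530 = −$10 applied to largest lane-miles (Winslow Overpass): Winslow Overpass becomes $181,790.

Winslow Overpass: $181,790 | Granite Plaza: $77,730 | Upper Bridge: $161,400 | Meridian Interchange: $175,600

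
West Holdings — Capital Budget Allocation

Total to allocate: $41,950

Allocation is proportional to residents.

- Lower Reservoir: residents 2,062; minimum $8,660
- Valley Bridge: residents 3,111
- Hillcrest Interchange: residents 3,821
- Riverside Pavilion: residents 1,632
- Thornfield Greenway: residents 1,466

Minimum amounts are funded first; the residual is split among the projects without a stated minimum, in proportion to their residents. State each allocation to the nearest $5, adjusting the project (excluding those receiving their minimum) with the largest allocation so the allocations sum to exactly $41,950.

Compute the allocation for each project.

Lower Reservoir: $8,660 | Valley Bridge: $10,325 | Hillcrest Interchange: $12,685 | Riverside Pavilion: $5,415 | Thornfield Greenway: $4,865

Guaranteed amounts: Lower Reservoir $8,660. Remaining pool $33,290.
Remaining pool split over remaining residents 10,030: Valley Bridge 10,325.54 → $10,325; Hillcrest Interchange 12,682.06 → $12,680; Riverside Pavilion 5,416.68 → $5,415; Thornfield Greenway 4,865.72 → $4,865.
Rounding difference +$5 applied to Hillcrest Interchange → $12,685.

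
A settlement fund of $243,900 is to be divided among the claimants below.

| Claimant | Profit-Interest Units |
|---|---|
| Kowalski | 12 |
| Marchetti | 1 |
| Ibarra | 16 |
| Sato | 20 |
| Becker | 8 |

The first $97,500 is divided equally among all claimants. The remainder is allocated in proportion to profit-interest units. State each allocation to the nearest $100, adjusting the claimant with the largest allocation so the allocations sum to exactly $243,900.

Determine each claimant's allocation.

Kowalski: $50,300; Marchetti: $22,100; Ibarra: $60,600; Sato: $70,900; Becker: $40,000

Equal tier: $97,500 ÷ 5 = $19,500 apiece.
Remainder $146,400 by profit-interest units (total 57): Kowalski 30,821.05 → $30,800; Marchetti 2,568.42 → $2,600; Ibarra 41,094.74 → $41,100; Sato 51,368.42 → $51,400; Becker 20,547.37 → $20,500.
Totals: Kowalski $19,500 + $30,800 = $50,300; Marchetti $19,500 + $2,600 = $22,100; Ibarra $19,500 + $41,100 = $60,600; Sato $19,500 + $51,400 = $70,900; Becker $19,500 + $20,500 = $40,000.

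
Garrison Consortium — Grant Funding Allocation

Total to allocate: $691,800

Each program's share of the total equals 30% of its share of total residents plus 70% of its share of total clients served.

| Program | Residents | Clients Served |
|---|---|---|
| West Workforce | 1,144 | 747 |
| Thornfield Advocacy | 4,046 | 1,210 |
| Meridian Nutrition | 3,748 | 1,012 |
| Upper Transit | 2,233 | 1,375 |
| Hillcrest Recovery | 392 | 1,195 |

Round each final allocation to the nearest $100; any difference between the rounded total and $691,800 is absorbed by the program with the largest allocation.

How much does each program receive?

West Workforce: $85,800 · Thornfield Advocacy: $178,500 · Meridian Nutrition: $155,700 · Upper Transit: $160,300 · Hillcrest Recovery: $111,500

Totals — residents 11,563, clients served 5,539.
Composite weights (30% residents + 70% clients served): West Workforce 0.1241; Thornfield Advocacy 0.2579; Meridian Nutrition 0.2251; Upper Transit 0.2317; Hillcrest Recovery 0.1612.
Raw shares: West Workforce 85,841.45; Thornfield Advocacy 178,407.23; Meridian Nutrition 155,747.92; Upper Transit 160,291.87; Hillcrest Recovery 111,511.53.
After rounding ($100): West Workforce $85,800; Thornfield Advocacy $178,400; Meridian Nutrition $155,700; Upper Transit $160,300; Hillcrest Recovery $111,500. Sum = $691,700.
Difference $691,800 − $691,700 = +$100 applied to largest allocation (Thornfield Advocacy): Thornfield Advocacy becomes $178,500.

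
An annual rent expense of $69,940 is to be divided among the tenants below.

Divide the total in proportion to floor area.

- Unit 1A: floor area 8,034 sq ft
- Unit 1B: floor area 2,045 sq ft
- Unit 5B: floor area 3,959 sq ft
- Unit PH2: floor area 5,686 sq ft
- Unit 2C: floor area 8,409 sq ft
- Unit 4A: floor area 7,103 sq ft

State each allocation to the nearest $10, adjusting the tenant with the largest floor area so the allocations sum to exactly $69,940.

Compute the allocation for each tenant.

Unit 1A: $15,950 | Unit 1B: $4,060 | Unit 5B: $7,860 | Unit PH2: $11,290 | Unit 2C: $16,680 | Unit 4A: $14,100

Floor area total: 8,034 + 2,045 + 3,959 + 5,686 + 8,409 + 7,103 = 35,236.
Proportional shares: Unit 1A 15,946.70; Unit 1B 4,059.12; Unit 5B 7,858.23; Unit PH2 11,286.15; Unit 2C 16,691.04; Unit 4A 14,098.76.
Rounded to nearest $10: Unit 1A $15,950; Unit 1B $4,060; Unit 5B $7,860; Unit PH2 $11,290; Unit 2C $16,690; Unit 4A $14,100. Sum = $69,950.
Difference $69,940 − $69,950 = −$10 applied to largest floor area (Unit 2C): Unit 2C becomes $16,680.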